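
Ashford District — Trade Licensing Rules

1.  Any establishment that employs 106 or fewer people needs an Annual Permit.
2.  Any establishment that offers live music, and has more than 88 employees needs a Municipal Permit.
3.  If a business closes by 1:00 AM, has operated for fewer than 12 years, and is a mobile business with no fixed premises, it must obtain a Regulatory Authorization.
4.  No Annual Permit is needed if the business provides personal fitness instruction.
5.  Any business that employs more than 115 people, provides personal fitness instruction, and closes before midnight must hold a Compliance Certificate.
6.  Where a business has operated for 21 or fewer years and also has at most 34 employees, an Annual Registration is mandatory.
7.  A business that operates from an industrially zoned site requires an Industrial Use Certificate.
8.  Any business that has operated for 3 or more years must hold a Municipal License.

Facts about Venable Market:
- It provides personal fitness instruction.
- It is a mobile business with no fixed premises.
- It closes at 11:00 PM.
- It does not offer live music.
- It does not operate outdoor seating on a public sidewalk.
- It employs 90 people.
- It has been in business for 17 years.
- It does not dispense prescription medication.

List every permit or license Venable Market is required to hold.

1. employees 90 ≤ 106 → Annual Permit required.
2. does not offer live music; employees 90 > 88 → Municipal Permit not required.
3. closes 11:00 PM, at/before 1:00 AM; years in business 17 ≥ 12; is a mobile business with no fixed premises → Regulatory Authorization not required.
4. provides personal fitness instruction → exempt from Annual Permit.
5. employees 90 ≤ 115; provides personal fitness instruction; closes 11:00 PM, at/before midnight → Compliance Certificate not required.
6. years in business 17 ≤ 21; employees 90 > 34 → Annual Registration not required.
7. is a mobile business with no fixed premises (not: operates from an industrially zoned site) → Industrial Use Certificate not required.
8. years in business 17 ≥ 3 → Municipal License required.

Municipal License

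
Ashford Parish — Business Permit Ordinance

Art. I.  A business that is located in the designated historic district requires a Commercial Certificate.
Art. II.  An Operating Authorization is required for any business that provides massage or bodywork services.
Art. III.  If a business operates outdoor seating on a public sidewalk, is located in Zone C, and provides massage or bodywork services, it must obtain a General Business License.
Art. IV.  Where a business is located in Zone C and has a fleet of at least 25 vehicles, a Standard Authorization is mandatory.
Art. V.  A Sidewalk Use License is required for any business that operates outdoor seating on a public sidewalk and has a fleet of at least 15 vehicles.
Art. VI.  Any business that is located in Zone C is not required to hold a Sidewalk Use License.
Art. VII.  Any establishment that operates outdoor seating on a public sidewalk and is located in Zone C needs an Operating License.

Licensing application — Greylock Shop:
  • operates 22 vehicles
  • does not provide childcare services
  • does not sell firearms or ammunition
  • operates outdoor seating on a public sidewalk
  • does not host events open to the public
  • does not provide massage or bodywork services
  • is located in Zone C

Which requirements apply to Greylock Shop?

Operating License

Art. I. is located in Zone C (not: is located in the designated historic district) → Commercial Certificate not required.
Art. II. does not provide massage or bodywork services → Operating Authorization not required.
Art. III. operates outdoor seating on a public sidewalk; is located in Zone C; does not provide massage or bodywork services → General Business License not required.
Art. IV. is located in Zone C; vehicles 22 < 25 → Standard Authorization not required.
Art. V. operates outdoor seating on a public sidewalk; vehicles 22 ≥ 15 → Sidewalk Use License required.
Art. VI. is located in Zone C → exempt from Sidewalk Use License.
Art. VII. operates outdoor seating on a public sidewalk; is located in Zone C → Operating License required.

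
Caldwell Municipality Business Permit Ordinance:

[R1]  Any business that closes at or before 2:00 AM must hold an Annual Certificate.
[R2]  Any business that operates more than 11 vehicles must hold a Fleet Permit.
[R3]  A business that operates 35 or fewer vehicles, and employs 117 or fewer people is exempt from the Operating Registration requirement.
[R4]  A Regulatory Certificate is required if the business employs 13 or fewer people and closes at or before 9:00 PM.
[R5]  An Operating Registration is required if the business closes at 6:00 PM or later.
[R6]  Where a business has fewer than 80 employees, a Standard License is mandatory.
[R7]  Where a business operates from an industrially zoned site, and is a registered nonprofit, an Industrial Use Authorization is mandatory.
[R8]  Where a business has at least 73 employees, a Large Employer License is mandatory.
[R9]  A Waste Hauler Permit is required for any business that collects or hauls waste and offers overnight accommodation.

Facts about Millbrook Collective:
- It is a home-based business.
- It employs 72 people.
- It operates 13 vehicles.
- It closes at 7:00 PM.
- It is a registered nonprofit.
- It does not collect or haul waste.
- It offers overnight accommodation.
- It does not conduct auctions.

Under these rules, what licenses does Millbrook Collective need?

[R1] closes 7:00 PM, at/before 2:00 AM → Annual Certificate required.
[R2] vehicles 13 > 11 → Fleet Permit required.
[R3] vehicles 13 ≤ 35; employees 72 ≤ 117 → exempt from Operating Registration.
[R4] employees 72 > 13; closes 7:00 PM, at/before 9:00 PM → Regulatory Certificate not required.
[R5] closes 7:00 PM, after 6:00 PM → Operating Registration required.
[R6] employees 72 < 80 → Standard License required.
[R7] is a home-based business (not: operates from an industrially zoned site); is a registered nonprofit → Industrial Use Authorization not required.
[R8] employees 72 < 73 → Large Employer License not required.
[R9] does not collect or haul waste; offers overnight accommodation → Waste Hauler Permit not required.

Annual Certificate, Fleet Permit, Standard License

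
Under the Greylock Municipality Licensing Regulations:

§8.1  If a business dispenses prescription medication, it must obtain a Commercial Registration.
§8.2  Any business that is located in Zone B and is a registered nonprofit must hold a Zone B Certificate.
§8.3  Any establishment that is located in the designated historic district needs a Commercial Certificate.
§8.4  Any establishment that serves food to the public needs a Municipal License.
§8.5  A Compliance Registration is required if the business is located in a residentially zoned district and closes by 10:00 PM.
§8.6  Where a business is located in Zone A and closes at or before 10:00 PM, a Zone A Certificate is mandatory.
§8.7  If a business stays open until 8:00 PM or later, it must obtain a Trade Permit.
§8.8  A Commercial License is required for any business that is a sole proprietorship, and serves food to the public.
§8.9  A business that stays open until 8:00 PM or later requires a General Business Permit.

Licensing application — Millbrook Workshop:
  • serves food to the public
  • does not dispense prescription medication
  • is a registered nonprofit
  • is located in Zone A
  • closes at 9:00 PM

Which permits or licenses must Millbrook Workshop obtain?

General Business Permit, Municipal License, Trade Permit, Zone A Certificate

§8.1 does not dispense prescription medication → Commercial Registration not required.
§8.2 is located in Zone A (not: is located in Zone B); is a registered nonprofit → Zone B Certificate not required.
§8.3 is located in Zone A (not: is located in the designated historic district) → Commercial Certificate not required.
§8.4 serves food to the public → Municipal License required.
§8.5 is located in Zone A (not: is located in a residentially zoned district); closes 9:00 PM, at/before 10:00 PM → Compliance Registration not required.
§8.6 is located in Zone A; closes 9:00 PM, at/before 10:00 PM → Zone A Certificate required.
§8.7 closes 9:00 PM, after 8:00 PM → Trade Permit required.
§8.8 is a registered nonprofit (not: is a sole proprietorship); serves food to the public → Commercial License not required.
§8.9 closes 9:00 PM, after 8:00 PM → General Business Permit required.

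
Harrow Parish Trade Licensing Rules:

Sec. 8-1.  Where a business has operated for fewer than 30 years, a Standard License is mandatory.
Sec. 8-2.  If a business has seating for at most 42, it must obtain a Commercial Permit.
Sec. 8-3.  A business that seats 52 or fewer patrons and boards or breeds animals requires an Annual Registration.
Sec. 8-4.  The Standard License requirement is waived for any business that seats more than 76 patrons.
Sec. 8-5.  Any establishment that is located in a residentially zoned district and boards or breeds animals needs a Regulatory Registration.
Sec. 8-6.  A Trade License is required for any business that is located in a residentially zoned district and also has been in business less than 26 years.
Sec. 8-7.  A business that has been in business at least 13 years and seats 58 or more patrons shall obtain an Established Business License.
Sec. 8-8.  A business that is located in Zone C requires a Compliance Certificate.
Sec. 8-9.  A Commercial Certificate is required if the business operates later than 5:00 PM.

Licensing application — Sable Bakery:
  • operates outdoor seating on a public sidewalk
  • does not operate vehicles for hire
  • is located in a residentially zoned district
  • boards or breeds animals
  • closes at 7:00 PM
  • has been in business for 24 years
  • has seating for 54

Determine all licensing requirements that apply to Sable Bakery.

Sec. 8-1. years in business 24 < 30 → Standard License required.
Sec. 8-2. seating 54 > 42 → Commercial Permit not required.
Sec. 8-3. seating 54 > 52; boards or breeds animals → Annual Registration not required.
Sec. 8-4. seating 54 ≤ 76 → Standard License exemption does not apply.
Sec. 8-5. is located in a residentially zoned district; boards or breeds animals → Regulatory Registration required.
Sec. 8-6. is located in a residentially zoned district; years in business 24 < 26 → Trade License required.
Sec. 8-7. years in business 24 ≥ 13; seating 54 < 58 → Established Business License not required.
Sec. 8-8. is located in a residentially zoned district (not: is located in Zone C) → Compliance Certificate not required.
Sec. 8-9. closes 7:00 PM, after 5:00 PM → Commercial Certificate required.

Commercial Certificate, Regulatory Registration, Standard License, Trade License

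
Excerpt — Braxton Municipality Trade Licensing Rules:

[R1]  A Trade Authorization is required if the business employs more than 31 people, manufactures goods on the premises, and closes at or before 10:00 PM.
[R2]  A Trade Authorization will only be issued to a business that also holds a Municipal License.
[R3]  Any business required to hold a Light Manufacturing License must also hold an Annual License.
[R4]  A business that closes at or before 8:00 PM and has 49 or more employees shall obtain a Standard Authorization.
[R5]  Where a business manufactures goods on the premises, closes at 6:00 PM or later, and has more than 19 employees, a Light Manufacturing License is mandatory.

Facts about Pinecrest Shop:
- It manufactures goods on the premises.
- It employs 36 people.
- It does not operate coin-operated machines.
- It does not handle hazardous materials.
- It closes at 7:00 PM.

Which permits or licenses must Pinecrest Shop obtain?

Annual License, Light Manufacturing License, Municipal License, Trade Authorization

[R1] employees 36 > 31; manufactures goods on the premises; closes 7:00 PM, at/before 10:00 PM → Trade Authorization required.
[R2] Trade Authorization is required → Municipal License also required.
[R3] Light Manufacturing License is required → Annual License also required.
[R4] closes 7:00 PM, at/before 8:00 PM; employees 36 < 49 → Standard Authorization not required.
[R5] manufactures goods on the premises; closes 7:00 PM, after 6:00 PM; employees 36 > 19 → Light Manufacturing License required.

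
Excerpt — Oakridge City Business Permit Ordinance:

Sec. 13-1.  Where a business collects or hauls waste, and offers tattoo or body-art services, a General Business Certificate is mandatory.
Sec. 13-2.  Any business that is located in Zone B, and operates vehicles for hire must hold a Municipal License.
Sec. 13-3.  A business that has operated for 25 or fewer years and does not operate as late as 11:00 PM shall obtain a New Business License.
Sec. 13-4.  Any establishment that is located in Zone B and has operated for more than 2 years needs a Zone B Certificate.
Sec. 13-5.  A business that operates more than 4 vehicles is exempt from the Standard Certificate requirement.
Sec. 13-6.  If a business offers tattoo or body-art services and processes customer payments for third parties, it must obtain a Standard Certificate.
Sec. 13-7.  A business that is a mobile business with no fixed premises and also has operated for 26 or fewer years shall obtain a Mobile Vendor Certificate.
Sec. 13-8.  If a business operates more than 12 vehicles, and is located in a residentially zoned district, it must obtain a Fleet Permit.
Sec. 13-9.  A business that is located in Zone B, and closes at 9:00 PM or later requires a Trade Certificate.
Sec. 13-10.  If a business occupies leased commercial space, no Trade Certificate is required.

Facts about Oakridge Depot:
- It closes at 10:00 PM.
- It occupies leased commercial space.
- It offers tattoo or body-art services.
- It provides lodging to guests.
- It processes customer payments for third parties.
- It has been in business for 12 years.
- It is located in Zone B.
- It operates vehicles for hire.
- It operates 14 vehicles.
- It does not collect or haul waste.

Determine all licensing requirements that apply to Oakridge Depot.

Sec. 13-1. does not collect or haul waste; offers tattoo or body-art services → General Business Certificate not required.
Sec. 13-2. is located in Zone B; operates vehicles for hire → Municipal License required.
Sec. 13-3. years in business 12 ≤ 25; closes 10:00 PM, at/before 11:00 PM → New Business License required.
Sec. 13-4. is located in Zone B; years in business 12 > 2 → Zone B Certificate required.
Sec. 13-5. vehicles 14 > 4 → exempt from Standard Certificate.
Sec. 13-6. offers tattoo or body-art services; processes customer payments for third parties → Standard Certificate required.
Sec. 13-7. occupies leased commercial space (not: is a mobile business with no fixed premises); years in business 12 ≤ 26 → Mobile Vendor Certificate not required.
Sec. 13-8. vehicles 14 > 12; is located in Zone B (not: is located in a residentially zoned district) → Fleet Permit not required.
Sec. 13-9. is located in Zone B; closes 10:00 PM, after 9:00 PM → Trade Certificate required.
Sec. 13-10. occupies leased commercial space → exempt from Trade Certificate.

Municipal License, New Business License, Zone B Certificate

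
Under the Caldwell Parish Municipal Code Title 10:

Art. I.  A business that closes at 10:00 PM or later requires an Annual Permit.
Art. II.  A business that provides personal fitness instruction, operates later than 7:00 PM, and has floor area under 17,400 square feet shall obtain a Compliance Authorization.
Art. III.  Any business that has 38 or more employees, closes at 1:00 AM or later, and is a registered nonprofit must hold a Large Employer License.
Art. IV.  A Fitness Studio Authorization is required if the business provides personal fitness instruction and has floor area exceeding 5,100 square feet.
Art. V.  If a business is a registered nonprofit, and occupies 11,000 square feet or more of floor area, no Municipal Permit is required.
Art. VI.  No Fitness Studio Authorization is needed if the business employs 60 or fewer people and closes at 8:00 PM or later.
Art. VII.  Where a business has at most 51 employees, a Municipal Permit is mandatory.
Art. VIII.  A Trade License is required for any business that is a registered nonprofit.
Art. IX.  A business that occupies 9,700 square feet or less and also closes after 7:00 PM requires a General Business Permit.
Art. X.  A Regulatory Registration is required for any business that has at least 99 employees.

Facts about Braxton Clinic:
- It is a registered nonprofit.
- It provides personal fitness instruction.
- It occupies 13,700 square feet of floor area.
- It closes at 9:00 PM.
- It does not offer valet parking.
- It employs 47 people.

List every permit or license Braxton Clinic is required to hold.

Compliance Authorization, Trade License

Art. I. closes 9:00 PM, at/before 10:00 PM → Annual Permit not required.
Art. II. provides personal fitness instruction; closes 9:00 PM, after 7:00 PM; floor area 13,700 square feet < 17,400 square feet → Compliance Authorization required.
Art. III. employees 47 ≥ 38; closes 9:00 PM, at/before 1:00 AM; is a registered nonprofit → Large Employer License not required.
Art. IV. provides personal fitness instruction; floor area 13,700 square feet > 5,100 square feet → Fitness Studio Authorization required.
Art. V. is a registered nonprofit; floor area 13,700 square feet ≥ 11,000 square feet → exempt from Municipal Permit.
Art. VI. employees 47 ≤ 60; closes 9:00 PM, after 8:00 PM → exempt from Fitness Studio Authorization.
Art. VII. employees 47 ≤ 51 → Municipal Permit required.
Art. VIII. is a registered nonprofit → Trade License required.
Art. IX. floor area 13,700 square feet > 9,700 square feet; closes 9:00 PM, after 7:00 PM → General Business Permit not required.
Art. X. employees 47 < 99 → Regulatory Registration not required.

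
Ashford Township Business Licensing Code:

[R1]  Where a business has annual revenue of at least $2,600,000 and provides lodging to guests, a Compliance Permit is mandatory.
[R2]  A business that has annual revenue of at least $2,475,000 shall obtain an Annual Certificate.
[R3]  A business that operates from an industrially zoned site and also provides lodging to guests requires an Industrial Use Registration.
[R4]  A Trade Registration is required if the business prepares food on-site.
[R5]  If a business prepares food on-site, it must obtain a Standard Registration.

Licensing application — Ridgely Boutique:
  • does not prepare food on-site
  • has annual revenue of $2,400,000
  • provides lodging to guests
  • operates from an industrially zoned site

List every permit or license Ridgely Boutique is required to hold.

Industrial Use Registration

[R1] revenue $2,400,000 < $2,600,000; provides lodging to guests → Compliance Permit not required.
[R2] revenue $2,400,000 < $2,475,000 → Annual Certificate not required.
[R3] operates from an industrially zoned site; provides lodging to guests → Industrial Use Registration required.
[R4] does not prepare food on-site → Trade Registration not required.
[R5] does not prepare food on-site → Standard Registration not required.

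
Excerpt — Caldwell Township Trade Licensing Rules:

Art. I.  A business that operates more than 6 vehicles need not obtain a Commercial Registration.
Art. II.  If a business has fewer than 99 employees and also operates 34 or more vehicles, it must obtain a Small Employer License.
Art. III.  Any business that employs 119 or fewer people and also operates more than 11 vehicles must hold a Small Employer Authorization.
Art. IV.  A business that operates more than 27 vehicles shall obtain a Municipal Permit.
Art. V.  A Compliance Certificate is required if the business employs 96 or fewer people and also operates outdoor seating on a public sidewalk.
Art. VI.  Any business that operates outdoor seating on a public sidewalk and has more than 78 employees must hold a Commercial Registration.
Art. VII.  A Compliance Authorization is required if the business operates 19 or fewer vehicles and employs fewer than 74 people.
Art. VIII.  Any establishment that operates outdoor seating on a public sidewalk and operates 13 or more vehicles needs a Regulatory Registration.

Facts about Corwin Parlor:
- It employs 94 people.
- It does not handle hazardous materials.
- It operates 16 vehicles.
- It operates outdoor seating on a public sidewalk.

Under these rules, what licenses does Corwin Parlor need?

Art. I. vehicles 16 > 6 → exempt from Commercial Registration.
Art. II. employees 94 < 99; vehicles 16 < 34 → Small Employer License not required.
Art. III. employees 94 ≤ 119; vehicles 16 > 11 → Small Employer Authorization required.
Art. IV. vehicles 16 ≤ 27 → Municipal Permit not required.
Art. V. employees 94 ≤ 96; operates outdoor seating on a public sidewalk → Compliance Certificate required.
Art. VI. operates outdoor seating on a public sidewalk; employees 94 > 78 → Commercial Registration required.
Art. VII. vehicles 16 ≤ 19; employees 94 ≥ 74 → Compliance Authorization not required.
Art. VIII. operates outdoor seating on a public sidewalk; vehicles 16 ≥ 13 → Regulatory Registration required.

Compliance Certificate, Regulatory Registration, Small Employer Authorization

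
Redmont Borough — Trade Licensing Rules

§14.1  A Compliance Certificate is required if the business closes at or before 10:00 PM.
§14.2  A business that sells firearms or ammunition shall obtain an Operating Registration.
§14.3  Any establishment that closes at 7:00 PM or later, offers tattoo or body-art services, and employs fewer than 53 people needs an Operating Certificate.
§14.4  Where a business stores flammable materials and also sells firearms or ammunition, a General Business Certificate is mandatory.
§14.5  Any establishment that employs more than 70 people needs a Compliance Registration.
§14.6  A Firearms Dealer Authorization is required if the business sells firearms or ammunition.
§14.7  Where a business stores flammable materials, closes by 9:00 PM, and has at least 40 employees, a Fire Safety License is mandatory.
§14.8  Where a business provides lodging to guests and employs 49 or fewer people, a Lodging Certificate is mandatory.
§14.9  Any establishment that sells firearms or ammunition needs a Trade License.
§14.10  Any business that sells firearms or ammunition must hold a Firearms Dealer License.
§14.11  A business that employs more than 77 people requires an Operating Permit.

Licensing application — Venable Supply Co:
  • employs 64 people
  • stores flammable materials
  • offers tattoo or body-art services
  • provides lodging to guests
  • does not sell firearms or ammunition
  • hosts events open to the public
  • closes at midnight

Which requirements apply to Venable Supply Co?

None

§14.1 closes midnight, after 10:00 PM → Compliance Certificate not required.
§14.2 does not sell firearms or ammunition → Operating Registration not required.
§14.3 closes midnight, after 7:00 PM; offers tattoo or body-art services; employees 64 ≥ 53 → Operating Certificate not required.
§14.4 stores flammable materials; does not sell firearms or ammunition → General Business Certificate not required.
§14.5 employees 64 ≤ 70 → Compliance Registration not required.
§14.6 does not sell firearms or ammunition → Firearms Dealer Authorization not required.
§14.7 stores flammable materials; closes midnight, after 9:00 PM; employees 64 ≥ 40 → Fire Safety License not required.
§14.8 provides lodging to guests; employees 64 > 49 → Lodging Certificate not required.
§14.9 does not sell firearms or ammunition → Trade License not required.
§14.10 does not sell firearms or ammunition → Firearms Dealer License not required.
§14.11 employees 64 ≤ 77 → Operating Permit not required.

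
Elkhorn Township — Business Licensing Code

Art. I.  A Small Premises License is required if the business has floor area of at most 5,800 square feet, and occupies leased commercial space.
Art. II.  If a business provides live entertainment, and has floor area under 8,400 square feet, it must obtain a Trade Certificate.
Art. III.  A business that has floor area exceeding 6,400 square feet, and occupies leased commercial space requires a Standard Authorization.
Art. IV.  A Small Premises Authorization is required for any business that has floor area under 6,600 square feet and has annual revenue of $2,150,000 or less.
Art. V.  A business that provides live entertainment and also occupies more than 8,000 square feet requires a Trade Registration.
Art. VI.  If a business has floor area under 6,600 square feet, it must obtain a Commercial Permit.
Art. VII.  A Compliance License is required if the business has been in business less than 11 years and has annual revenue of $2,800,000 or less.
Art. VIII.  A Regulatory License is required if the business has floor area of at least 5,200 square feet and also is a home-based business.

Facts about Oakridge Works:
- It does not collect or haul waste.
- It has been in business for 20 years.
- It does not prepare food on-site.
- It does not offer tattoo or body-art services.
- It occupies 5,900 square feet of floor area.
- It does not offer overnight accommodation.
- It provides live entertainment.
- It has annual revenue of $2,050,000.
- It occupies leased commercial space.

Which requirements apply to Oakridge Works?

Art. I. floor area 5,900 square feet > 5,800 square feet; occupies leased commercial space → Small Premises License not required.
Art. II. provides live entertainment; floor area 5,900 square feet < 8,400 square feet → Trade Certificate required.
Art. III. floor area 5,900 square feet ≤ 6,400 square feet; occupies leased commercial space → Standard Authorization not required.
Art. IV. floor area 5,900 square feet < 6,600 square feet; revenue $2,050,000 ≤ $2,150,000 → Small Premises Authorization required.
Art. V. provides live entertainment; floor area 5,900 square feet ≤ 8,000 square feet → Trade Registration not required.
Art. VI. floor area 5,900 square feet < 6,600 square feet → Commercial Permit required.
Art. VII. years in business 20 ≥ 11; revenue $2,050,000 ≤ $2,800,000 → Compliance License not required.
Art. VIII. floor area 5,900 square feet ≥ 5,200 square feet; occupies leased commercial space (not: is a home-based business) → Regulatory License not required.

Commercial Permit, Small Premises Authorization, Trade Certificate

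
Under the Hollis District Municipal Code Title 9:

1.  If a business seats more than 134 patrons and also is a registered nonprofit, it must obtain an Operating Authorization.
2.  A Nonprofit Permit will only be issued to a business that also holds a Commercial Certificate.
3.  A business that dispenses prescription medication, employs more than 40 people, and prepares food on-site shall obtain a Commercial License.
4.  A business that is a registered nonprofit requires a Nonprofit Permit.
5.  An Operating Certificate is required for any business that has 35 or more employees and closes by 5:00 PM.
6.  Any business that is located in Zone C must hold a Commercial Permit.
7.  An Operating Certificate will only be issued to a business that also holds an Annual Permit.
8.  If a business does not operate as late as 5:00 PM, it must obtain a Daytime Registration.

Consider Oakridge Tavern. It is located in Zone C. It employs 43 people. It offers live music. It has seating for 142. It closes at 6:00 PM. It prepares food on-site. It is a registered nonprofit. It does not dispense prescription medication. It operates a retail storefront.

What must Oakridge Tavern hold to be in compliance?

Commercial Certificate, Commercial Permit, Nonprofit Permit, Operating Authorization

1. seating 142 > 134; is a registered nonprofit → Operating Authorization required.
2. Nonprofit Permit is required → Commercial Certificate also required.
3. does not dispense prescription medication; employees 43 > 40; prepares food on-site → Commercial License not required.
4. is a registered nonprofit → Nonprofit Permit required.
5. employees 43 ≥ 35; closes 6:00 PM, after 5:00 PM → Operating Certificate not required.
6. is located in Zone C → Commercial Permit required.
7. Operating Certificate is not required → no effect.
8. closes 6:00 PM, after 5:00 PM → Daytime Registration not required.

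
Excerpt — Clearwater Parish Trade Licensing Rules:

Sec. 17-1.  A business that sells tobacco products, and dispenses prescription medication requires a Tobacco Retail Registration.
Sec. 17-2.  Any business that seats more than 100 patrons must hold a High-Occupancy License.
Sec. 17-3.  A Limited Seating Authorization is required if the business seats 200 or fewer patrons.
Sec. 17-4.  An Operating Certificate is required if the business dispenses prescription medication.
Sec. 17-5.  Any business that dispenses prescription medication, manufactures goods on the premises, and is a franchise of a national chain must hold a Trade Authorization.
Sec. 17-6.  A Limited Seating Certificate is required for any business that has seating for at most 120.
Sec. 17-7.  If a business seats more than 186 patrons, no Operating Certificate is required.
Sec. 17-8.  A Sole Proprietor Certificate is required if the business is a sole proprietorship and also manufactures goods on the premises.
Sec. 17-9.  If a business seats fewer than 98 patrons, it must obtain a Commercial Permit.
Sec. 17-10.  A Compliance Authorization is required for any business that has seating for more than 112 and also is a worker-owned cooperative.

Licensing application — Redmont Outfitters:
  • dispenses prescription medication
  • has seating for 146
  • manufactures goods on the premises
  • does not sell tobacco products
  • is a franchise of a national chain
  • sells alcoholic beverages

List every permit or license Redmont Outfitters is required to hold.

High-Occupancy License, Limited Seating Authorization, Operating Certificate, Trade Authorization

Sec. 17-1. does not sell tobacco products; dispenses prescription medication → Tobacco Retail Registration not required.
Sec. 17-2. seating 146 > 100 → High-Occupancy License required.
Sec. 17-3. seating 146 ≤ 200 → Limited Seating Authorization required.
Sec. 17-4. dispenses prescription medication → Operating Certificate required.
Sec. 17-5. dispenses prescription medication; manufactures goods on the premises; is a franchise of a national chain → Trade Authorization required.
Sec. 17-6. seating 146 > 120 → Limited Seating Certificate not required.
Sec. 17-7. seating 146 ≤ 186 → Operating Certificate exemption does not apply.
Sec. 17-8. is a franchise of a national chain (not: is a sole proprietorship); manufactures goods on the premises → Sole Proprietor Certificate not required.
Sec. 17-9. seating 146 ≥ 98 → Commercial Permit not required.
Sec. 17-10. seating 146 > 112; is a franchise of a national chain (not: is a worker-owned cooperative) → Compliance Authorization not required.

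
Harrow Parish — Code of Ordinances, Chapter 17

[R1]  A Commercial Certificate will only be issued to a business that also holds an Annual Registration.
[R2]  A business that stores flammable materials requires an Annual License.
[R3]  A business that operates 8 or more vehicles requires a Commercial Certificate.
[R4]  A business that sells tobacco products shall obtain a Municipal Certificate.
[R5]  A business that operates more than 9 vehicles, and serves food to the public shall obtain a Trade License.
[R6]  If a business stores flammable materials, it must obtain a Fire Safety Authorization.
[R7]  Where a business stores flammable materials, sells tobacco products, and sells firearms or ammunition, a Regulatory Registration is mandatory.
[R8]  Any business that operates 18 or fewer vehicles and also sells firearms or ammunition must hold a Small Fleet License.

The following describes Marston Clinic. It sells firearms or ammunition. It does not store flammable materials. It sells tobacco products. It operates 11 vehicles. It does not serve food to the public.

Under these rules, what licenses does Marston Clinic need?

Annual Registration, Commercial Certificate, Municipal Certificate, Small Fleet License

[R1] Commercial Certificate is required → Annual Registration also required.
[R2] does not store flammable materials → Annual License not required.
[R3] vehicles 11 ≥ 8 → Commercial Certificate required.
[R4] sells tobacco products → Municipal Certificate required.
[R5] vehicles 11 > 9; does not serve food to the public → Trade License not required.
[R6] does not store flammable materials → Fire Safety Authorization not required.
[R7] does not store flammable materials; sells tobacco products; sells firearms or ammunition → Regulatory Registration not required.
[R8] vehicles 11 ≤ 18; sells firearms or ammunition → Small Fleet License required.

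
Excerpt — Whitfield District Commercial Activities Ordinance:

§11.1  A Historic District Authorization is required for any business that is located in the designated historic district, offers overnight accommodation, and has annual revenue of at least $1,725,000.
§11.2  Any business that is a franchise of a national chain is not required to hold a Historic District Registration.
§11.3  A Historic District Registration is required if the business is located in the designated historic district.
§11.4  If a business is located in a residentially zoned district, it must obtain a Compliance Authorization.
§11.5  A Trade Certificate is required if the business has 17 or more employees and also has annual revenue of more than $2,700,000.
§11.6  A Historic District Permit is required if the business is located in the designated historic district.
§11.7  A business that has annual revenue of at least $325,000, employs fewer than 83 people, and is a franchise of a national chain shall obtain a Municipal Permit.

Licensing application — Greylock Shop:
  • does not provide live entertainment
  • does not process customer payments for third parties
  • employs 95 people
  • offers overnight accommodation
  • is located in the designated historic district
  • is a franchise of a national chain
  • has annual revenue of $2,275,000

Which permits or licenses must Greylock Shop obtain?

§11.1 is located in the designated historic district; offers overnight accommodation; revenue $2,275,000 ≥ $1,725,000 → Historic District Authorization required.
§11.2 is a franchise of a national chain → exempt from Historic District Registration.
§11.3 is located in the designated historic district → Historic District Registration required.
§11.4 is located in the designated historic district (not: is located in a residentially zoned district) → Compliance Authorization not required.
§11.5 employees 95 ≥ 17; revenue $2,275,000 ≤ $2,700,000 → Trade Certificate not required.
§11.6 is located in the designated historic district → Historic District Permit required.
§11.7 revenue $2,275,000 ≥ $325,000; employees 95 ≥ 83; is a franchise of a national chain → Municipal Permit not required.

Historic District Authorization, Historic District Permit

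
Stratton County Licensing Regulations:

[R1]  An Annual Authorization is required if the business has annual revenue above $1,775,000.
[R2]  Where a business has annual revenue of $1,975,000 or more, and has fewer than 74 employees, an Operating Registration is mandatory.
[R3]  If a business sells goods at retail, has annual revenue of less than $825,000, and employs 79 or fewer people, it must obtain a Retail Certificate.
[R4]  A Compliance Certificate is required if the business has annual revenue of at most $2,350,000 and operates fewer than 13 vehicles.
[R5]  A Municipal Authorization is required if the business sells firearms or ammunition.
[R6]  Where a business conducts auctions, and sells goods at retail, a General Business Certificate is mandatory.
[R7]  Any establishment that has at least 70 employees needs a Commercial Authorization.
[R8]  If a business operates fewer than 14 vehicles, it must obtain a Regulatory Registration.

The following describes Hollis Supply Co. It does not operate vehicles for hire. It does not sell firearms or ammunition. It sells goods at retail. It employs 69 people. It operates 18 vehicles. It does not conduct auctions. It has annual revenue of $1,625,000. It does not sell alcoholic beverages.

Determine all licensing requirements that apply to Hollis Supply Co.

[R1] revenue $1,625,000 ≤ $1,775,000 → Annual Authorization not required.
[R2] revenue $1,625,000 < $1,975,000; employees 69 < 74 → Operating Registration not required.
[R3] sells goods at retail; revenue $1,625,000 ≥ $825,000; employees 69 ≤ 79 → Retail Certificate not required.
[R4] revenue $1,625,000 ≤ $2,350,000; vehicles 18 ≥ 13 → Compliance Certificate not required.
[R5] does not sell firearms or ammunition → Municipal Authorization not required.
[R6] does not conduct auctions; sells goods at retail → General Business Certificate not required.
[R7] employees 69 < 70 → Commercial Authorization not required.
[R8] vehicles 18 ≥ 14 → Regulatory Registration not required.

None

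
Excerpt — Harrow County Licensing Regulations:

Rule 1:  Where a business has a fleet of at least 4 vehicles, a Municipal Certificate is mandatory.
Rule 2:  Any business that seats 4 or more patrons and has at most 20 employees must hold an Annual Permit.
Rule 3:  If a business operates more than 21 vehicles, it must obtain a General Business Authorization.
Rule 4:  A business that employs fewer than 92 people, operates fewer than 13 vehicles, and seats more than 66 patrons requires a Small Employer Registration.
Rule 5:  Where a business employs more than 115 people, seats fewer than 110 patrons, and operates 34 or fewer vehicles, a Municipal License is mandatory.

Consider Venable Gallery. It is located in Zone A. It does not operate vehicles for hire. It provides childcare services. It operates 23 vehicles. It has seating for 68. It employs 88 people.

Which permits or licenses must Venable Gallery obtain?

Rule 1: vehicles 23 ≥ 4 → Municipal Certificate required.
Rule 2: seating 68 ≥ 4; employees 88 > 20 → Annual Permit not required.
Rule 3: vehicles 23 > 21 → General Business Authorization required.
Rule 4: employees 88 < 92; vehicles 23 ≥ 13; seating 68 > 66 → Small Employer Registration not required.
Rule 5: employees 88 ≤ 115; seating 68 < 110; vehicles 23 ≤ 34 → Municipal License not required.

General Business Authorization, Municipal Certificate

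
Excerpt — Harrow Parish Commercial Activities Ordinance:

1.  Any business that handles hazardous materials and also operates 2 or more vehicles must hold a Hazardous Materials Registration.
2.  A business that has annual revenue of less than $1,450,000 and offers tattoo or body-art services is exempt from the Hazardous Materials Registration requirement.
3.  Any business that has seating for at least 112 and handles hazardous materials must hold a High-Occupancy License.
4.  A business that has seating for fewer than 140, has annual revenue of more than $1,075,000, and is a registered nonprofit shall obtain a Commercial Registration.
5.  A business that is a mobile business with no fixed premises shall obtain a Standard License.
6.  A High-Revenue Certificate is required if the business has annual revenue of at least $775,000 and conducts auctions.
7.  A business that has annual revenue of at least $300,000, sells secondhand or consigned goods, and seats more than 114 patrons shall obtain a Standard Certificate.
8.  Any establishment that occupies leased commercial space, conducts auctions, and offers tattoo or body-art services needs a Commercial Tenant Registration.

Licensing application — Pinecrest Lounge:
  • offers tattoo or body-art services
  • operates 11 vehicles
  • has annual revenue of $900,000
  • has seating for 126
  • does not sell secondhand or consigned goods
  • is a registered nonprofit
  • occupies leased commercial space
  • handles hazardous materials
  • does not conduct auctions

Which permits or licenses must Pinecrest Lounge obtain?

1. handles hazardous materials; vehicles 11 ≥ 2 → Hazardous Materials Registration required.
2. revenue $900,000 < $1,450,000; offers tattoo or body-art services → exempt from Hazardous Materials Registration.
3. seating 126 ≥ 112; handles hazardous materials → High-Occupancy License required.
4. seating 126 < 140; revenue $900,000 ≤ $1,075,000; is a registered nonprofit → Commercial Registration not required.
5. occupies leased commercial space (not: is a mobile business with no fixed premises) → Standard License not required.
6. revenue $900,000 ≥ $775,000; does not conduct auctions → High-Revenue Certificate not required.
7. revenue $900,000 ≥ $300,000; does not sell secondhand or consigned goods; seating 126 > 114 → Standard Certificate not required.
8. occupies leased commercial space; does not conduct auctions; offers tattoo or body-art services → Commercial Tenant Registration not required.

High-Occupancy License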